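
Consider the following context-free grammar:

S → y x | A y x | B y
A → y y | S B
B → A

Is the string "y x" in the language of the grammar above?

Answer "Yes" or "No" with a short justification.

Yes - a valid derivation exists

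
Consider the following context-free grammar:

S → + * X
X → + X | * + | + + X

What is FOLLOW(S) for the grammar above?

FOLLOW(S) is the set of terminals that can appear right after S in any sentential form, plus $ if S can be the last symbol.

We compute FOLLOW(S) using the standard algorithm.
FOLLOW(S) starts with {$}.
FIRST(S) = {+}
FIRST(X) = {*, +}
FOLLOW(S) = {$}
FOLLOW(X) = {$}
Therefore, FOLLOW(S) = {$}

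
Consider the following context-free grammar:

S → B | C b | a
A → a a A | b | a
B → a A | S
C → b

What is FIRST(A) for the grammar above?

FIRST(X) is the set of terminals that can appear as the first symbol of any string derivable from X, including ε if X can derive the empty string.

We compute FIRST(A) using the standard algorithm.
FIRST(A) = {a, b}
FIRST(B) = {a, b}
FIRST(C) = {b}
FIRST(S) = {a, b}
Therefore, FIRST(A) = {a, b}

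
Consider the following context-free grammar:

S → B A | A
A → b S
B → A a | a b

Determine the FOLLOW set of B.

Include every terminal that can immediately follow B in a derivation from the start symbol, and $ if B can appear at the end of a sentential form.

We compute FOLLOW(B) using the standard algorithm.
FOLLOW(S) starts with {$}.
FIRST(A) = {b}
FIRST(B) = {a, b}
FIRST(S) = {a, b}
FOLLOW(A) = {$, a}
FOLLOW(B) = {b}
FOLLOW(S) = {$, a}
Therefore, FOLLOW(B) = {b}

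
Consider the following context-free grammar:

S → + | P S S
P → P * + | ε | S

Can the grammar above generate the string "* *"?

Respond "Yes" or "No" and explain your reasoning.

No - no valid derivation exists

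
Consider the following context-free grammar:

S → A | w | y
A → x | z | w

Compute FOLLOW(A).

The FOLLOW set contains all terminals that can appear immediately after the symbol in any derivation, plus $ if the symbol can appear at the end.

We compute FOLLOW(A) using the standard algorithm.
FOLLOW(S) starts with {$}.
FIRST(A) = {w, x, z}
FIRST(S) = {w, x, y, z}
FOLLOW(A) = {$}
FOLLOW(S) = {$}
Therefore, FOLLOW(A) = {$}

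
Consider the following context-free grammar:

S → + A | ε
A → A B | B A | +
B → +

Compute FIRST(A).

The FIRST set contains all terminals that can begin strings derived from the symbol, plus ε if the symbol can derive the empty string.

We compute FIRST(A) using the standard algorithm.
FIRST(A) = {+}
FIRST(B) = {+}
FIRST(S) = {+, ε}
Therefore, FIRST(A) = {+}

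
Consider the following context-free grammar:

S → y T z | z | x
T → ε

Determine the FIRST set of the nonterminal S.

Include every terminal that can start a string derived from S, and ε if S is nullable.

We compute FIRST(S) using the standard algorithm.
FIRST(S) = {x, y, z}
FIRST(T) = {ε}
Therefore, FIRST(S) = {x, y, z}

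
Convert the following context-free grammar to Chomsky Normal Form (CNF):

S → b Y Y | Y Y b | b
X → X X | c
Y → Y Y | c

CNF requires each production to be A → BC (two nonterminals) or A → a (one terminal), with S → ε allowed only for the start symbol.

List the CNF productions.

TB → b; S → b; X → c; Y → c; S → TB X0; X0 → Y Y; S → Y X1; X1 → Y TB; X → X X; Y → Y Y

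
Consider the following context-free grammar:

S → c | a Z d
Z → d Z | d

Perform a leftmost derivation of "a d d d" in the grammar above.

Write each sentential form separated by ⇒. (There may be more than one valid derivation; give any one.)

S ⇒ a Z d ⇒ a d Z d ⇒ a d d d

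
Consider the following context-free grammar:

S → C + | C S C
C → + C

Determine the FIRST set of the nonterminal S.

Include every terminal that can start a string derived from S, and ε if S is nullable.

We compute FIRST(S) using the standard algorithm.
FIRST(C) = {+}
FIRST(S) = {+}
Therefore, FIRST(S) = {+}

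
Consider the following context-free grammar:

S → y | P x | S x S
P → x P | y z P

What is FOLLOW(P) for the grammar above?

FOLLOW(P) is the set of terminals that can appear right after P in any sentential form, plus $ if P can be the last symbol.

We compute FOLLOW(P) using the standard algorithm.
FOLLOW(S) starts with {$}.
FIRST(P) = {x, y}
FIRST(S) = {x, y}
FOLLOW(P) = {x}
FOLLOW(S) = {$, x}
Therefore, FOLLOW(P) = {x}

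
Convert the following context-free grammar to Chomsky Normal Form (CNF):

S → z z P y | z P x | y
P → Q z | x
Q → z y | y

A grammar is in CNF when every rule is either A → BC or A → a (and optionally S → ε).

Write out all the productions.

TZ → z; TY → y; TX → x; S → y; P → x; Q → y; S → TZ X0; X0 → TZ X1; X1 → P TY; S → TZ X2; X2 → P TX; P → Q TZ; Q → TZ TY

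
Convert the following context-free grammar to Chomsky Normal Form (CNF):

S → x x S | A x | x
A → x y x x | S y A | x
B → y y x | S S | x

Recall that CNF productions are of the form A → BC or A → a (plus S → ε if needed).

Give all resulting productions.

TX → x; S → x; TY → y; A → x; B → x; S → TX X0; X0 → TX S; S → A TX; A → TX X1; X1 → TY X2; X2 → TX TX; A → S X3; X3 → TY A; B → TY X4; X4 → TY TX; B → S S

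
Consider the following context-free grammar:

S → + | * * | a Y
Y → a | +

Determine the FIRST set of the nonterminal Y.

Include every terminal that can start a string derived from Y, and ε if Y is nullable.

We compute FIRST(Y) using the standard algorithm.
FIRST(S) = {*, +, a}
FIRST(Y) = {+, a}
Therefore, FIRST(Y) = {+, a}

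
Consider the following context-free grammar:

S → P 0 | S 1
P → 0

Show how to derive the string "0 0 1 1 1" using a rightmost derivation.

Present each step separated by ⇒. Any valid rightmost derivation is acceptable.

S ⇒ S 1 ⇒ S 1 1 ⇒ S 1 1 1 ⇒ P 0 1 1 1 ⇒ 0 0 1 1 1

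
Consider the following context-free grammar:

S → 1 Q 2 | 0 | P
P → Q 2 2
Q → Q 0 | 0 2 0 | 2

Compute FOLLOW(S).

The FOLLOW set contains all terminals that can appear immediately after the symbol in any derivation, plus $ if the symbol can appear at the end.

We compute FOLLOW(S) using the standard algorithm.
FOLLOW(S) starts with {$}.
FIRST(P) = {0, 2}
FIRST(Q) = {0, 2}
FIRST(S) = {0, 1, 2}
FOLLOW(P) = {$}
FOLLOW(Q) = {0, 2}
FOLLOW(S) = {$}
Therefore, FOLLOW(S) = {$}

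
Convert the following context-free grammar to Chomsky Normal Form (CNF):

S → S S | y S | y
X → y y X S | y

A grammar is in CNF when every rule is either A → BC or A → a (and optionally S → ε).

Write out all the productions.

TY → y; S → y; X → y; S → S S; S → TY S; X → TY X0; X0 → TY X1; X1 → X S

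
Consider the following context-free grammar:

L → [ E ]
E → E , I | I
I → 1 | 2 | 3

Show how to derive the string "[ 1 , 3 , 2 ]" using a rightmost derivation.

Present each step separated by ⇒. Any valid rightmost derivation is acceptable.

L ⇒ [ E ] ⇒ [ E , I ] ⇒ [ E , 2 ] ⇒ [ E , I , 2 ] ⇒ [ E , 3 , 2 ] ⇒ [ I , 3 , 2 ] ⇒ [ 1 , 3 , 2 ]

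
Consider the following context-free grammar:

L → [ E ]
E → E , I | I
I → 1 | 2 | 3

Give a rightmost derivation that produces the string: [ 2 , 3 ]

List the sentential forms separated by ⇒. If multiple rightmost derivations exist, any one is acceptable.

L ⇒ [ E ] ⇒ [ E , I ] ⇒ [ E , 3 ] ⇒ [ I , 3 ] ⇒ [ 2 , 3 ]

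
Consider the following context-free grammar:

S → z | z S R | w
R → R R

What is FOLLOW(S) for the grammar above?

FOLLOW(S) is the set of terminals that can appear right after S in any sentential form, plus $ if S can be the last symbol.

We compute FOLLOW(S) using the standard algorithm.
FOLLOW(S) starts with {$}.
FIRST(R) = {}
FIRST(S) = {w, z}
FOLLOW(R) = {$}
FOLLOW(S) = {$}
Therefore, FOLLOW(S) = {$}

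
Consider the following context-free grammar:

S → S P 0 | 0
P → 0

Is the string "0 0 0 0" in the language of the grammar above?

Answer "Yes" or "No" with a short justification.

No - no valid derivation exists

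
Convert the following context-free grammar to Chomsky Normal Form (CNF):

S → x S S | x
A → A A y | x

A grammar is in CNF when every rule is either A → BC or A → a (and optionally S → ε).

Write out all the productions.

TX → x; S → x; TY → y; A → x; S → TX X0; X0 → S S; A → A X1; X1 → A TY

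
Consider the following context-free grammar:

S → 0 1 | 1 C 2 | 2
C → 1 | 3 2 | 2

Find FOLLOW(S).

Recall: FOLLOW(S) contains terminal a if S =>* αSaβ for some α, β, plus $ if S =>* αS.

We compute FOLLOW(S) using the standard algorithm.
FOLLOW(S) starts with {$}.
FIRST(C) = {1, 2, 3}
FIRST(S) = {0, 1, 2}
FOLLOW(C) = {2}
FOLLOW(S) = {$}
Therefore, FOLLOW(S) = {$}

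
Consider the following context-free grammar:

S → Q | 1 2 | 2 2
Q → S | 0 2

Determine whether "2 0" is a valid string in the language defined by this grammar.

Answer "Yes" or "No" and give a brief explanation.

No - no valid derivation exists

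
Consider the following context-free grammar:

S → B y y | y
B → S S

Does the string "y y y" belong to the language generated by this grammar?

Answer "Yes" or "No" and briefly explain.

No - no valid derivation exists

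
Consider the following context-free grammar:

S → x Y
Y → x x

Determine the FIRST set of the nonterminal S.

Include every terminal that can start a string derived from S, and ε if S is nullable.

We compute FIRST(S) using the standard algorithm.
FIRST(S) = {x}
FIRST(Y) = {x}
Therefore, FIRST(S) = {x}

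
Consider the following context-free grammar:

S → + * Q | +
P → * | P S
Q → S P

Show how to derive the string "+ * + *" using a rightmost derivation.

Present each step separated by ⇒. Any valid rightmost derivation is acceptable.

S ⇒ + * Q ⇒ + * S P ⇒ + * S * ⇒ + * + *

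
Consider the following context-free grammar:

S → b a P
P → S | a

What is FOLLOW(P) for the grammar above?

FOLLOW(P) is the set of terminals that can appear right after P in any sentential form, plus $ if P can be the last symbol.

We compute FOLLOW(P) using the standard algorithm.
FOLLOW(S) starts with {$}.
FIRST(P) = {a, b}
FIRST(S) = {b}
FOLLOW(P) = {$}
FOLLOW(S) = {$}
Therefore, FOLLOW(P) = {$}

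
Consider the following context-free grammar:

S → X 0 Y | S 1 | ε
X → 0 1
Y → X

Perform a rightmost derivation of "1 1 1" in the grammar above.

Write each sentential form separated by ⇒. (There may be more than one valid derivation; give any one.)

S ⇒ S 1 ⇒ S 1 1 ⇒ S 1 1 1 ⇒ 1 1 1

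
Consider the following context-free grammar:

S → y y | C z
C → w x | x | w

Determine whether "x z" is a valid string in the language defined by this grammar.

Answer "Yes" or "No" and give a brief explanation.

Yes - a valid derivation exists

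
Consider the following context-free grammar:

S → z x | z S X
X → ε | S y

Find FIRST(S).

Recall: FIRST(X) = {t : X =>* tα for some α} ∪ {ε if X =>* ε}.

We compute FIRST(S) using the standard algorithm.
FIRST(S) = {z}
FIRST(X) = {z, ε}
Therefore, FIRST(S) = {z}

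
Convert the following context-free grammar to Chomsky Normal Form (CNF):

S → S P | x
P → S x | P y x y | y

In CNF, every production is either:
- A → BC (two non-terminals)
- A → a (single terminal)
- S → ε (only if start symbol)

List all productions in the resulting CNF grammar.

S → x; TX → x; TY → y; P → y; S → S P; P → S TX; P → P X0; X0 → TY X1; X1 → TX TY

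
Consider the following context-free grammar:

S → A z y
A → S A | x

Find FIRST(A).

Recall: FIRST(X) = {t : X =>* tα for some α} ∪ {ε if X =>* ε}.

We compute FIRST(A) using the standard algorithm.
FIRST(A) = {x}
FIRST(S) = {x}
Therefore, FIRST(A) = {x}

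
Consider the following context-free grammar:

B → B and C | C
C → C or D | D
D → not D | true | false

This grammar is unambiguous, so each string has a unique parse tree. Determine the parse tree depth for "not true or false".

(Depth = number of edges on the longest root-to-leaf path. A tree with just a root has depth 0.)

5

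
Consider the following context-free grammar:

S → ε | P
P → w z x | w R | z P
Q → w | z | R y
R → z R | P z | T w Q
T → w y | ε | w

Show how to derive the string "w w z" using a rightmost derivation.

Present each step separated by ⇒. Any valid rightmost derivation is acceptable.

S ⇒ P ⇒ w R ⇒ w T w Q ⇒ w T w z ⇒ w w z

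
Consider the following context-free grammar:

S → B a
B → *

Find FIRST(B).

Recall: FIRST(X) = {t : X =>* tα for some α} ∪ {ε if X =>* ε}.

We compute FIRST(B) using the standard algorithm.
FIRST(B) = {*}
FIRST(S) = {*}
Therefore, FIRST(B) = {*}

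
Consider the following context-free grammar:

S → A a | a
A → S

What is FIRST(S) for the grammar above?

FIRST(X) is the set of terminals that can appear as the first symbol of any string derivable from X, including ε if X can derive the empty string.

We compute FIRST(S) using the standard algorithm.
FIRST(A) = {a}
FIRST(S) = {a}
Therefore, FIRST(S) = {a}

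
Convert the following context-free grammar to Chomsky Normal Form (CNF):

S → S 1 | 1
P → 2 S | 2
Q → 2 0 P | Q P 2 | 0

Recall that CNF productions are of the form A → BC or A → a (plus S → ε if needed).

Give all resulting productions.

T1 → 1; S → 1; T2 → 2; P → 2; T0 → 0; Q → 0; S → S T1; P → T2 S; Q → T2 X0; X0 → T0 P; Q → Q X1; X1 → P T2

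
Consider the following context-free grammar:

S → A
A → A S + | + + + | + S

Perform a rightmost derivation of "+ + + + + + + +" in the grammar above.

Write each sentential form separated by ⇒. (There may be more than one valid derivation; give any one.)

S ⇒ A ⇒ A S + ⇒ A A + ⇒ A + + + + ⇒ + S + + + + ⇒ + A + + + + ⇒ + + + + + + + +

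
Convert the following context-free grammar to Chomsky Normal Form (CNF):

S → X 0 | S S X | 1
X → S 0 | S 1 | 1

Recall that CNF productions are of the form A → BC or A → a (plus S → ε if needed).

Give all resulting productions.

T0 → 0; S → 1; T1 → 1; X → 1; S → X T0; S → S X0; X0 → S X; X → S T0; X → S T1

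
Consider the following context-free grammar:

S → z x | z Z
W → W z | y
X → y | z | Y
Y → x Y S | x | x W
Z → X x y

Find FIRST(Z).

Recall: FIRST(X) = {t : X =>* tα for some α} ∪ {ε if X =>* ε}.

We compute FIRST(Z) using the standard algorithm.
FIRST(S) = {z}
FIRST(W) = {y}
FIRST(X) = {x, y, z}
FIRST(Y) = {x}
FIRST(Z) = {x, y, z}
Therefore, FIRST(Z) = {x, y, z}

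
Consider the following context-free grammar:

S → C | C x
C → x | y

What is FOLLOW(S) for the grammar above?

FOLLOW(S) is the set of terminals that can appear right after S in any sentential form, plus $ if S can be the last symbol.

We compute FOLLOW(S) using the standard algorithm.
FOLLOW(S) starts with {$}.
FIRST(C) = {x, y}
FIRST(S) = {x, y}
FOLLOW(C) = {$, x}
FOLLOW(S) = {$}
Therefore, FOLLOW(S) = {$}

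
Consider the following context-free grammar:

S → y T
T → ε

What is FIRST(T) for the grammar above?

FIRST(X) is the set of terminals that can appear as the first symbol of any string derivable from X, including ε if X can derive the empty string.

We compute FIRST(T) using the standard algorithm.
FIRST(S) = {y}
FIRST(T) = {ε}
Therefore, FIRST(T) = {ε}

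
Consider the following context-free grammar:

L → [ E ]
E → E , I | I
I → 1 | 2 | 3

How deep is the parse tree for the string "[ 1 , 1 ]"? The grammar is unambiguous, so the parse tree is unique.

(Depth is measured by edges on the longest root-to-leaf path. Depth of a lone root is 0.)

4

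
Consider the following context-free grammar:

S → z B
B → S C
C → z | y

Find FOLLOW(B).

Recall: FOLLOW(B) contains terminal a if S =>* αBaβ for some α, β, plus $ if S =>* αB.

We compute FOLLOW(B) using the standard algorithm.
FOLLOW(S) starts with {$}.
FIRST(B) = {z}
FIRST(C) = {y, z}
FIRST(S) = {z}
FOLLOW(B) = {$, y, z}
FOLLOW(C) = {$, y, z}
FOLLOW(S) = {$, y, z}
Therefore, FOLLOW(B) = {$, y, z}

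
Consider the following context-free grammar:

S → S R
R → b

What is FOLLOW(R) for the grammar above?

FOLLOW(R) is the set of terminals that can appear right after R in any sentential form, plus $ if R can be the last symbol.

We compute FOLLOW(R) using the standard algorithm.
FOLLOW(S) starts with {$}.
FIRST(R) = {b}
FIRST(S) = {}
FOLLOW(R) = {$, b}
FOLLOW(S) = {$, b}
Therefore, FOLLOW(R) = {$, b}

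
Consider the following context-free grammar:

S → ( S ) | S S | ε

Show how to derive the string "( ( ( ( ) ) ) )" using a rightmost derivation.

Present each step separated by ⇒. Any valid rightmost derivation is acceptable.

S ⇒ ( S ) ⇒ ( ( S ) ) ⇒ ( ( ( S ) ) ) ⇒ ( ( ( ( S ) ) ) ) ⇒ ( ( ( ( ) ) ) )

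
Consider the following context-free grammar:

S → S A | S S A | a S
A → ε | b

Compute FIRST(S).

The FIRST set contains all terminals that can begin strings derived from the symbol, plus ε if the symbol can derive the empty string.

We compute FIRST(S) using the standard algorithm.
FIRST(A) = {b, ε}
FIRST(S) = {a}
Therefore, FIRST(S) = {a}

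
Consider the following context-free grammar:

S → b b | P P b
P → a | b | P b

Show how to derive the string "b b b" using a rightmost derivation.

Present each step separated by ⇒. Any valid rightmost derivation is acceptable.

S ⇒ P P b ⇒ P b b ⇒ b b b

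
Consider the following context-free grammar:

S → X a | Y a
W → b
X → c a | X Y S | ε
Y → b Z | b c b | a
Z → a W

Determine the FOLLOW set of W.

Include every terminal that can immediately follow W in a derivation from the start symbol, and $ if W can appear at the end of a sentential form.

We compute FOLLOW(W) using the standard algorithm.
FOLLOW(S) starts with {$}.
FIRST(S) = {a, b, c}
FIRST(W) = {b}
FIRST(X) = {a, b, c, ε}
FIRST(Y) = {a, b}
FIRST(Z) = {a}
FOLLOW(S) = {$, a, b}
FOLLOW(W) = {a, b, c}
FOLLOW(X) = {a, b}
FOLLOW(Y) = {a, b, c}
FOLLOW(Z) = {a, b, c}
Therefore, FOLLOW(W) = {a, b, c}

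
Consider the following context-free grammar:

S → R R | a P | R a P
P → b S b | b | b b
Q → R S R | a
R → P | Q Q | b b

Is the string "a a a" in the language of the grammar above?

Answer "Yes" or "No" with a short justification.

No - no valid derivation exists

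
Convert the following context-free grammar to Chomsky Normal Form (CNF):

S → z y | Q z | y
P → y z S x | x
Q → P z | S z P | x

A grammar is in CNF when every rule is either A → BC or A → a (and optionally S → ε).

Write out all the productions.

TZ → z; TY → y; S → y; TX → x; P → x; Q → x; S → TZ TY; S → Q TZ; P → TY X0; X0 → TZ X1; X1 → S TX; Q → P TZ; Q → S X2; X2 → TZ P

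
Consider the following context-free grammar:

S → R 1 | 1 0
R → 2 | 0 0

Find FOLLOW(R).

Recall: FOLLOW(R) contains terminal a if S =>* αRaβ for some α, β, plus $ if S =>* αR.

We compute FOLLOW(R) using the standard algorithm.
FOLLOW(S) starts with {$}.
FIRST(R) = {0, 2}
FIRST(S) = {0, 1, 2}
FOLLOW(R) = {1}
FOLLOW(S) = {$}
Therefore, FOLLOW(R) = {1}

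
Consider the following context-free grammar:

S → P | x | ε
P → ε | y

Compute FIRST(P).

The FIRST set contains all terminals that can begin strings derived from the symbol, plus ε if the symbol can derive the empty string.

We compute FIRST(P) using the standard algorithm.
FIRST(P) = {y, ε}
FIRST(S) = {x, y, ε}
Therefore, FIRST(P) = {y, ε}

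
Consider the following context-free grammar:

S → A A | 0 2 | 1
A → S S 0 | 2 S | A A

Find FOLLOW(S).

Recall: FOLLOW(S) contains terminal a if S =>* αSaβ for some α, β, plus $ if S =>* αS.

We compute FOLLOW(S) using the standard algorithm.
FOLLOW(S) starts with {$}.
FIRST(A) = {0, 1, 2}
FIRST(S) = {0, 1, 2}
FOLLOW(A) = {$, 0, 1, 2}
FOLLOW(S) = {$, 0, 1, 2}
Therefore, FOLLOW(S) = {$, 0, 1, 2}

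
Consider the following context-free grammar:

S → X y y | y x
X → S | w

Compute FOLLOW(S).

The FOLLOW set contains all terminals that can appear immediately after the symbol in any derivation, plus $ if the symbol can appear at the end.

We compute FOLLOW(S) using the standard algorithm.
FOLLOW(S) starts with {$}.
FIRST(S) = {w, y}
FIRST(X) = {w, y}
FOLLOW(S) = {$, y}
FOLLOW(X) = {y}
Therefore, FOLLOW(S) = {$, y}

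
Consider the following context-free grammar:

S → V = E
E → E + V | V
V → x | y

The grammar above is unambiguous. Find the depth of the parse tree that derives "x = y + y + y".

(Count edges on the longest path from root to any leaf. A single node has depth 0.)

5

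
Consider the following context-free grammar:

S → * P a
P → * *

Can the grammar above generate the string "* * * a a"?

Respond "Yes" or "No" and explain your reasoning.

No - no valid derivation exists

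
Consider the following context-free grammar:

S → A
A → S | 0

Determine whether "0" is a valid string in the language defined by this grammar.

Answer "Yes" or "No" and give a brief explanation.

Yes - a valid derivation exists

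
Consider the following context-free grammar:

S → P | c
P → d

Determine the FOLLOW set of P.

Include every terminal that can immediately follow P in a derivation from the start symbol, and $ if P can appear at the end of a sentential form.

We compute FOLLOW(P) using the standard algorithm.
FOLLOW(S) starts with {$}.
FIRST(P) = {d}
FIRST(S) = {c, d}
FOLLOW(P) = {$}
FOLLOW(S) = {$}
Therefore, FOLLOW(P) = {$}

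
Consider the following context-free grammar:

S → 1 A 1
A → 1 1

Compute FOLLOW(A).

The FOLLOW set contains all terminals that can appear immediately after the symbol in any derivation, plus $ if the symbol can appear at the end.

We compute FOLLOW(A) using the standard algorithm.
FOLLOW(S) starts with {$}.
FIRST(A) = {1}
FIRST(S) = {1}
FOLLOW(A) = {1}
FOLLOW(S) = {$}
Therefore, FOLLOW(A) = {1}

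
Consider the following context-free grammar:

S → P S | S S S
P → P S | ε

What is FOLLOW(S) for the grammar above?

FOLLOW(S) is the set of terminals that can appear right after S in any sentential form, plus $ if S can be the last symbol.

We compute FOLLOW(S) using the standard algorithm.
FOLLOW(S) starts with {$}.
FIRST(P) = {ε}
FIRST(S) = {}
FOLLOW(P) = {}
FOLLOW(S) = {$}
Therefore, FOLLOW(S) = {$}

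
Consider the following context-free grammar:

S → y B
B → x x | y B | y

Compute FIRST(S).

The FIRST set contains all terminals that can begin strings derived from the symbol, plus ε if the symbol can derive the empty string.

We compute FIRST(S) using the standard algorithm.
FIRST(B) = {x, y}
FIRST(S) = {y}
Therefore, FIRST(S) = {y}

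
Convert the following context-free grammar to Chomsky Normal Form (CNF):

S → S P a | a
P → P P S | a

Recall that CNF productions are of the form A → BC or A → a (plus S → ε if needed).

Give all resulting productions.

TA → a; S → a; P → a; S → S X0; X0 → P TA; P → P X1; X1 → P S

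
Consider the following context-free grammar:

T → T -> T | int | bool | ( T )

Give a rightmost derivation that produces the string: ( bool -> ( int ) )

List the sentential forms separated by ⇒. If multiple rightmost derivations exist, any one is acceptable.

T ⇒ ( T ) ⇒ ( T -> T ) ⇒ ( T -> ( T ) ) ⇒ ( T -> ( int ) ) ⇒ ( bool -> ( int ) )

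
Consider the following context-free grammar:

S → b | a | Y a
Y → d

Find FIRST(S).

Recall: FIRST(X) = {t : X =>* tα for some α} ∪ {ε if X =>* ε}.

We compute FIRST(S) using the standard algorithm.
FIRST(S) = {a, b, d}
FIRST(Y) = {d}
Therefore, FIRST(S) = {a, b, d}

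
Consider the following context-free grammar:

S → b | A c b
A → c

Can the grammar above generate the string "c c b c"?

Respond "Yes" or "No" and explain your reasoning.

No - no valid derivation exists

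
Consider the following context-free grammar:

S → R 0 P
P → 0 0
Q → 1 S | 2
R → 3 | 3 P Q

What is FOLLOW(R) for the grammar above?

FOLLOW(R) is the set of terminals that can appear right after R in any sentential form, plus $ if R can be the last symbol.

We compute FOLLOW(R) using the standard algorithm.
FOLLOW(S) starts with {$}.
FIRST(P) = {0}
FIRST(Q) = {1, 2}
FIRST(R) = {3}
FIRST(S) = {3}
FOLLOW(P) = {$, 0, 1, 2}
FOLLOW(Q) = {0}
FOLLOW(R) = {0}
FOLLOW(S) = {$, 0}
Therefore, FOLLOW(R) = {0}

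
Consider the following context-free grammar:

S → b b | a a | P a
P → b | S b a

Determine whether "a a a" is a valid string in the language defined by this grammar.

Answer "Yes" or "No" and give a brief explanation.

No - no valid derivation exists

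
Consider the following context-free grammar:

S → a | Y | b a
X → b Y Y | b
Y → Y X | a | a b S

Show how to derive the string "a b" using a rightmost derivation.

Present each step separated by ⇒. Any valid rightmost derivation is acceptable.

S ⇒ Y ⇒ Y X ⇒ Y b ⇒ a b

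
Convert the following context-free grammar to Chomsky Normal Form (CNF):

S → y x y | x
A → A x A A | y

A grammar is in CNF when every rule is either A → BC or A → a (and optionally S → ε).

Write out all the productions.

TY → y; TX → x; S → x; A → y; S → TY X0; X0 → TX TY; A → A X1; X1 → TX X2; X2 → A A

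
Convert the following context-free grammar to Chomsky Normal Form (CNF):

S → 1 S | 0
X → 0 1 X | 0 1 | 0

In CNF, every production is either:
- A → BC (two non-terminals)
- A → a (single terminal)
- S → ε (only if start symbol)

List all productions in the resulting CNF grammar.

T1 → 1; S → 0; T0 → 0; X → 0; S → T1 S; X → T0 X0; X0 → T1 X; X → T0 T1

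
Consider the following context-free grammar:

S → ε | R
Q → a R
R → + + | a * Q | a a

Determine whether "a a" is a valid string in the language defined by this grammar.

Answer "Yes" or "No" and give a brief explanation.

Yes - a valid derivation exists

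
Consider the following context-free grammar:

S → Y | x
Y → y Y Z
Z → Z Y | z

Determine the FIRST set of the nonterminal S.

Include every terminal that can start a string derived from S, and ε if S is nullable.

We compute FIRST(S) using the standard algorithm.
FIRST(S) = {x, y}
FIRST(Y) = {y}
FIRST(Z) = {z}
Therefore, FIRST(S) = {x, y}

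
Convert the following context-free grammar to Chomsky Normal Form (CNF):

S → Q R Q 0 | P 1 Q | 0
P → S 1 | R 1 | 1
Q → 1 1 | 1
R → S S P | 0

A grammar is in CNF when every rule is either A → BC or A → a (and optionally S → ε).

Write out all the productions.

T0 → 0; T1 → 1; S → 0; P → 1; Q → 1; R → 0; S → Q X0; X0 → R X1; X1 → Q T0; S → P X2; X2 → T1 Q; P → S T1; P → R T1; Q → T1 T1; R → S X3; X3 → S P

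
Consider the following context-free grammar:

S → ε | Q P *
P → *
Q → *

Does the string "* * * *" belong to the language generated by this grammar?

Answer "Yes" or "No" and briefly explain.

No - no valid derivation exists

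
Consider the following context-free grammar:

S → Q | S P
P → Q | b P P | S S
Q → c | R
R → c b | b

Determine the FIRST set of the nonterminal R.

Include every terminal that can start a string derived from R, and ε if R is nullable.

We compute FIRST(R) using the standard algorithm.
FIRST(P) = {b, c}
FIRST(Q) = {b, c}
FIRST(R) = {b, c}
FIRST(S) = {b, c}
Therefore, FIRST(R) = {b, c}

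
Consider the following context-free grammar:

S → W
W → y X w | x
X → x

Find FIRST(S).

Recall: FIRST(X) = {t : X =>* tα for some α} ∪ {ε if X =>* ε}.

We compute FIRST(S) using the standard algorithm.
FIRST(S) = {x, y}
FIRST(W) = {x, y}
FIRST(X) = {x}
Therefore, FIRST(S) = {x, y}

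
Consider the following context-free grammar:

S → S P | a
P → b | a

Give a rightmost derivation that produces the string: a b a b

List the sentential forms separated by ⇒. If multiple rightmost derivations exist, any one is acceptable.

S ⇒ S P ⇒ S b ⇒ S P b ⇒ S a b ⇒ S P a b ⇒ S b a b ⇒ a b a b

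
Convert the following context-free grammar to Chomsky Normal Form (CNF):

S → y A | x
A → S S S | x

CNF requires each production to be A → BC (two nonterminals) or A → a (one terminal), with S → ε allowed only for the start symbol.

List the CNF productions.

TY → y; S → x; A → x; S → TY A; A → S X0; X0 → S S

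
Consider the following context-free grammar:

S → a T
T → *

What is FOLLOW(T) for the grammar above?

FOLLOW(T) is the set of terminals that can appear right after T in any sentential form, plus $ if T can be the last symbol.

We compute FOLLOW(T) using the standard algorithm.
FOLLOW(S) starts with {$}.
FIRST(S) = {a}
FIRST(T) = {*}
FOLLOW(S) = {$}
FOLLOW(T) = {$}
Therefore, FOLLOW(T) = {$}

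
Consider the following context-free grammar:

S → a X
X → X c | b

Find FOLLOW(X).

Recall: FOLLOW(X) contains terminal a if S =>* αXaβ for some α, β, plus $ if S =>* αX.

We compute FOLLOW(X) using the standard algorithm.
FOLLOW(S) starts with {$}.
FIRST(S) = {a}
FIRST(X) = {b}
FOLLOW(S) = {$}
FOLLOW(X) = {$, c}
Therefore, FOLLOW(X) = {$, c}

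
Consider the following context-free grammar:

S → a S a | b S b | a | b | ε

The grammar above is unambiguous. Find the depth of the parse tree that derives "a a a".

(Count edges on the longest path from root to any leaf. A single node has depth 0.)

2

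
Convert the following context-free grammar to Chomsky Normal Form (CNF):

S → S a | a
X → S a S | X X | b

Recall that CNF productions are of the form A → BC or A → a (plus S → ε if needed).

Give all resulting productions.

TA → a; S → a; X → b; S → S TA; X → S X0; X0 → TA S; X → X X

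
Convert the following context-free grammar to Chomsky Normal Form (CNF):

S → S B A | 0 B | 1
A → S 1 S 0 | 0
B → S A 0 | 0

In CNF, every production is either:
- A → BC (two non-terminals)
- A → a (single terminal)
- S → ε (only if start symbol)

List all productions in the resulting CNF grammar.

T0 → 0; S → 1; T1 → 1; A → 0; B → 0; S → S X0; X0 → B A; S → T0 B; A → S X1; X1 → T1 X2; X2 → S T0; B → S X3; X3 → A T0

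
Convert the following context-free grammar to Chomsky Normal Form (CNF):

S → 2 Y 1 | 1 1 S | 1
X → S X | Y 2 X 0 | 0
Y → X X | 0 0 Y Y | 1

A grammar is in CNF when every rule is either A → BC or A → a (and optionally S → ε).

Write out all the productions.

T2 → 2; T1 → 1; S → 1; T0 → 0; X → 0; Y → 1; S → T2 X0; X0 → Y T1; S → T1 X1; X1 → T1 S; X → S X; X → Y X2; X2 → T2 X3; X3 → X T0; Y → X X; Y → T0 X4; X4 → T0 X5; X5 → Y Y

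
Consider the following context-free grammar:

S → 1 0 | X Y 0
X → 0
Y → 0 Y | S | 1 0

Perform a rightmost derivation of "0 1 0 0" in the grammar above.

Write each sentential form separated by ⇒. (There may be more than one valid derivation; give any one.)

S ⇒ X Y 0 ⇒ X 1 0 0 ⇒ 0 1 0 0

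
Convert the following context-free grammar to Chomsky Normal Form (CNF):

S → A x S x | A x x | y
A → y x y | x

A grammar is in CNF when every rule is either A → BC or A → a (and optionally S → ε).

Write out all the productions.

TX → x; S → y; TY → y; A → x; S → A X0; X0 → TX X1; X1 → S TX; S → A X2; X2 → TX TX; A → TY X3; X3 → TX TY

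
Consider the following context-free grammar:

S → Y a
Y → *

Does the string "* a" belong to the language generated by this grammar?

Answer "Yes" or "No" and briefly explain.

Yes - a valid derivation exists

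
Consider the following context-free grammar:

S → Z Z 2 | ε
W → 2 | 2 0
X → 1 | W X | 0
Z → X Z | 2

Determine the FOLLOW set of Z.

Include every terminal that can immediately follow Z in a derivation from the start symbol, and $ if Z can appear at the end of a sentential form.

We compute FOLLOW(Z) using the standard algorithm.
FOLLOW(S) starts with {$}.
FIRST(S) = {0, 1, 2, ε}
FIRST(W) = {2}
FIRST(X) = {0, 1, 2}
FIRST(Z) = {0, 1, 2}
FOLLOW(S) = {$}
FOLLOW(W) = {0, 1, 2}
FOLLOW(X) = {0, 1, 2}
FOLLOW(Z) = {0, 1, 2}
Therefore, FOLLOW(Z) = {0, 1, 2}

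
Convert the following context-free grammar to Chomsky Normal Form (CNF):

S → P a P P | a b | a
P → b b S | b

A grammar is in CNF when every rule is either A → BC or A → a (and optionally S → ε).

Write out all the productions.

TA → a; TB → b; S → a; P → b; S → P X0; X0 → TA X1; X1 → P P; S → TA TB; P → TB X2; X2 → TB S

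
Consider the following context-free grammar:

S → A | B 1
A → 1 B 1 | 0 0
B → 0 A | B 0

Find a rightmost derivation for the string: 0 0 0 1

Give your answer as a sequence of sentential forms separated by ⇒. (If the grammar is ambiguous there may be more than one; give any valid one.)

S ⇒ B 1 ⇒ 0 A 1 ⇒ 0 0 0 1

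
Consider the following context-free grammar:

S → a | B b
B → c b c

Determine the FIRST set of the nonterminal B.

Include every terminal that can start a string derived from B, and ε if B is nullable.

We compute FIRST(B) using the standard algorithm.
FIRST(B) = {c}
FIRST(S) = {a, c}
Therefore, FIRST(B) = {c}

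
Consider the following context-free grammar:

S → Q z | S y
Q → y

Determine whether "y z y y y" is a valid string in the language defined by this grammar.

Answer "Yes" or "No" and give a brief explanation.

Yes - a valid derivation exists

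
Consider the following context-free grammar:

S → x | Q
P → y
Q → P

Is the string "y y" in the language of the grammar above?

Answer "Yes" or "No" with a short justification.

No - no valid derivation exists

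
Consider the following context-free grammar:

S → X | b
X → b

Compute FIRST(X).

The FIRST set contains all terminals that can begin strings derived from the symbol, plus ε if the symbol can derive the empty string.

We compute FIRST(X) using the standard algorithm.
FIRST(S) = {b}
FIRST(X) = {b}
Therefore, FIRST(X) = {b}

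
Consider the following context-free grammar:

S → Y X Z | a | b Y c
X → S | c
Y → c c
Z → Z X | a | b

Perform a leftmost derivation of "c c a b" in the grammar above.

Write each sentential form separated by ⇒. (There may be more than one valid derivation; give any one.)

S ⇒ Y X Z ⇒ c c X Z ⇒ c c S Z ⇒ c c a Z ⇒ c c a b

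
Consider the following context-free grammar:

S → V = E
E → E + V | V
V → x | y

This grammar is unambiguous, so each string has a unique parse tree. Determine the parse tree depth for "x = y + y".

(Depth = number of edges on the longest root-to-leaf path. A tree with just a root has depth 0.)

4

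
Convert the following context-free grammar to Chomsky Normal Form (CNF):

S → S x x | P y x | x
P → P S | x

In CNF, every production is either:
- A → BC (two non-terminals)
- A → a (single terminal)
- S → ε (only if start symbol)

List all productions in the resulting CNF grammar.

TX → x; TY → y; S → x; P → x; S → S X0; X0 → TX TX; S → P X1; X1 → TY TX; P → P S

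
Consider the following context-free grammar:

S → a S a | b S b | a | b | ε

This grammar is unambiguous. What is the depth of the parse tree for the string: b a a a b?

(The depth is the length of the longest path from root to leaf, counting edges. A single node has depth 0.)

3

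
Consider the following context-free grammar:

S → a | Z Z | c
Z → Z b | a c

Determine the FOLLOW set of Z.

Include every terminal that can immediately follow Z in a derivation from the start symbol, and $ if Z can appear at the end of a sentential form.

We compute FOLLOW(Z) using the standard algorithm.
FOLLOW(S) starts with {$}.
FIRST(S) = {a, c}
FIRST(Z) = {a}
FOLLOW(S) = {$}
FOLLOW(Z) = {$, a, b}
Therefore, FOLLOW(Z) = {$, a, b}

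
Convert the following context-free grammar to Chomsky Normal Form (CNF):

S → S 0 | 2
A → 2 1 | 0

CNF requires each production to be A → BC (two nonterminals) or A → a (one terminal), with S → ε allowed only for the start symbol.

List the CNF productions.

T0 → 0; S → 2; T2 → 2; T1 → 1; A → 0; S → S T0; A → T2 T1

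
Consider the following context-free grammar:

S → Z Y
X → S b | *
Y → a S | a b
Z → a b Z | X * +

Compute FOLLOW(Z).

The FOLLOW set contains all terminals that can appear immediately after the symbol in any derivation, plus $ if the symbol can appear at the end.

We compute FOLLOW(Z) using the standard algorithm.
FOLLOW(S) starts with {$}.
FIRST(S) = {*, a}
FIRST(X) = {*, a}
FIRST(Y) = {a}
FIRST(Z) = {*, a}
FOLLOW(S) = {$, b}
FOLLOW(X) = {*}
FOLLOW(Y) = {$, b}
FOLLOW(Z) = {a}
Therefore, FOLLOW(Z) = {a}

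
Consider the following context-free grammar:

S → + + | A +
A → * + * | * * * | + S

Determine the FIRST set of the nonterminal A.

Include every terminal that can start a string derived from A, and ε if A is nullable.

We compute FIRST(A) using the standard algorithm.
FIRST(A) = {*, +}
FIRST(S) = {*, +}
Therefore, FIRST(A) = {*, +}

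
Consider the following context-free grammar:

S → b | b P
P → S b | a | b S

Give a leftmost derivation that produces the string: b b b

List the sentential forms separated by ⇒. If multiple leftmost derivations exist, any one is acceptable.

S ⇒ b P ⇒ b b S ⇒ b b b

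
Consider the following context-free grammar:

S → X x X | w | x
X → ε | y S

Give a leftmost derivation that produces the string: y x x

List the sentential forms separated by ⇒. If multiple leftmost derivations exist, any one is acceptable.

S ⇒ X x X ⇒ y S x X ⇒ y x x X ⇒ y x x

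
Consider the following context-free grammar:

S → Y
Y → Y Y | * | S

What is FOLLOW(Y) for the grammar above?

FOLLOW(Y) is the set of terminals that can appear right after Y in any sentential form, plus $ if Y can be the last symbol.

We compute FOLLOW(Y) using the standard algorithm.
FOLLOW(S) starts with {$}.
FIRST(S) = {*}
FIRST(Y) = {*}
FOLLOW(S) = {$, *}
FOLLOW(Y) = {$, *}
Therefore, FOLLOW(Y) = {$, *}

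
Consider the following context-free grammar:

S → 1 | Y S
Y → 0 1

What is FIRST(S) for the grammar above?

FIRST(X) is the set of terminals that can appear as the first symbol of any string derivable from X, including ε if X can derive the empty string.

We compute FIRST(S) using the standard algorithm.
FIRST(S) = {0, 1}
FIRST(Y) = {0}
Therefore, FIRST(S) = {0, 1}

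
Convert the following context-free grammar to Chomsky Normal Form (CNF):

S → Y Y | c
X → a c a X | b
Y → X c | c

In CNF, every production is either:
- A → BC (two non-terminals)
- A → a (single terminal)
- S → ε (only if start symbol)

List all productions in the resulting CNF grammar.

S → c; TA → a; TC → c; X → b; Y → c; S → Y Y; X → TA X0; X0 → TC X1; X1 → TA X; Y → X TC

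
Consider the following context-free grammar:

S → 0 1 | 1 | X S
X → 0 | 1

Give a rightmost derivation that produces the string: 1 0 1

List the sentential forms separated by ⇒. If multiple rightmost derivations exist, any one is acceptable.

S ⇒ X S ⇒ X 0 1 ⇒ 1 0 1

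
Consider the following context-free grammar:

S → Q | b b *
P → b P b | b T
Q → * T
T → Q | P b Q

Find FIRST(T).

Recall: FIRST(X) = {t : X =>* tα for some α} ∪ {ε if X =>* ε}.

We compute FIRST(T) using the standard algorithm.
FIRST(P) = {b}
FIRST(Q) = {*}
FIRST(S) = {*, b}
FIRST(T) = {*, b}
Therefore, FIRST(T) = {*, b}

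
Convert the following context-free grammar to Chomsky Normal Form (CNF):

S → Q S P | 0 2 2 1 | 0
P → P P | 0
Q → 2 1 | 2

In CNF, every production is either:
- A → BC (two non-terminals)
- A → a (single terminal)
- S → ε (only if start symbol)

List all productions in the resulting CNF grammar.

T0 → 0; T2 → 2; T1 → 1; S → 0; P → 0; Q → 2; S → Q X0; X0 → S P; S → T0 X1; X1 → T2 X2; X2 → T2 T1; P → P P; Q → T2 T1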